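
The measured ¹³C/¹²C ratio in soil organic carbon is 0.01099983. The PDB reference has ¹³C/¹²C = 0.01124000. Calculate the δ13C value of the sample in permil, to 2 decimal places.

-21.37 permil

δ13C = (R_sample / R_standard − 1) × 1000
R_sample / R_standard = 0.01099983 / 0.01124000 = 0.978633
δ13C = (0.978633 − 1) × 1000 = -21.367 permil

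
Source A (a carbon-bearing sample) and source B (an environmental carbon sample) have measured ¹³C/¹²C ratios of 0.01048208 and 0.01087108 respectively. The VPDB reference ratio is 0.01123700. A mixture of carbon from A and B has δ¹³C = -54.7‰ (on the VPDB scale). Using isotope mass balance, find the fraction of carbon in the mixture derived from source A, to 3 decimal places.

0.639

δ_A = (0.01048208/0.01123700 − 1)×1000 = (0.932818 − 1)×1000 = -67.182‰
δ_B = (0.01087108/0.01123700 − 1)×1000 = (0.967436 − 1)×1000 = -32.564‰
f_A = (δ_mix − δ_B)/(δ_A − δ_B) = (-54.7 − (-32.564))/(-67.182 − (-32.564))
f_A = -22.136 / -34.618 = 0.6394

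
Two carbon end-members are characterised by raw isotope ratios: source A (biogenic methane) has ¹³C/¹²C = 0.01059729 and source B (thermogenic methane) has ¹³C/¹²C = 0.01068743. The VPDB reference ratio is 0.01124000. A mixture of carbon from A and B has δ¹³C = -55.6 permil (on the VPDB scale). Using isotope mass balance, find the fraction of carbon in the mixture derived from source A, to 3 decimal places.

0.803

δ_A = (0.01059729/0.01124000 − 1)×1000 = (0.942819 − 1)×1000 = -57.181 permil
δ_B = (0.01068743/0.01124000 − 1)×1000 = (0.950839 − 1)×1000 = -49.161 permil
f_A = (δ_mix − δ_B)/(δ_A − δ_B) = (-55.6 − (-49.161))/(-57.181 − (-49.161))
f_A = -6.439 / -8.020 = 0.8029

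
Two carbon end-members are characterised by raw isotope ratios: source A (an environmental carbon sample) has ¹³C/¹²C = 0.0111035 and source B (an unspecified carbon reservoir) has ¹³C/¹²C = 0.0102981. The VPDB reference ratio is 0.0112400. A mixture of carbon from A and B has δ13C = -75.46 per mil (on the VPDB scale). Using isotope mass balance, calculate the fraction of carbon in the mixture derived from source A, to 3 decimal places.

0.116

δ_A = (0.0111035/0.0112400 − 1)×1000 = (0.987856 − 1)×1000 = -12.144 per mil
δ_B = (0.0102981/0.0112400 − 1)×1000 = (0.916201 − 1)×1000 = -83.799 per mil
f_A = (δ_mix − δ_B)/(δ_A − δ_B) = (-75.46 − (-83.799))/(-12.144 − (-83.799))
f_A = 8.339 / 71.655 = 0.1164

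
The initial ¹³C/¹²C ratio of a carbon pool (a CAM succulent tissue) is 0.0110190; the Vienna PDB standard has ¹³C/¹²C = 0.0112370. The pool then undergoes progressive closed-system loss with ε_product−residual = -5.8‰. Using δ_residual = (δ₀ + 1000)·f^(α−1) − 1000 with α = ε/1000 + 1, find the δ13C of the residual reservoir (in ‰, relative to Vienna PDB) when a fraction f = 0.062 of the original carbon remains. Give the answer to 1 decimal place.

δ₀ = (0.0110190/0.0112370 − 1)×1000 = (0.980600 − 1)×1000 = -19.400‰
α − 1 = ε/1000 = -0.0058
f^(α−1) = 0.062^(-0.0058) = 1.016258
δ_res = (-19.400 + 1000) × 1.016258 − 1000 = 996.543 − 1000 = -3.46‰

-3.5‰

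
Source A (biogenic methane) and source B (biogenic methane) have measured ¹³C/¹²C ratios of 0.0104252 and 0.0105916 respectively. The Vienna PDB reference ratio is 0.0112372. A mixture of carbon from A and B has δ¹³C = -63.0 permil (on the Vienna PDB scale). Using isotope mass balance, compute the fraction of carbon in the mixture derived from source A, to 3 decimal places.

0.375

δ_A = (0.0104252/0.0112372 − 1)×1000 = (0.927740 − 1)×1000 = -72.260 permil
δ_B = (0.0105916/0.0112372 − 1)×1000 = (0.942548 − 1)×1000 = -57.452 permil
f_A = (δ_mix − δ_B)/(δ_A − δ_B) = (-63.0 − (-57.452))/(-72.260 − (-57.452))
f_A = -5.548 / -14.808 = 0.3747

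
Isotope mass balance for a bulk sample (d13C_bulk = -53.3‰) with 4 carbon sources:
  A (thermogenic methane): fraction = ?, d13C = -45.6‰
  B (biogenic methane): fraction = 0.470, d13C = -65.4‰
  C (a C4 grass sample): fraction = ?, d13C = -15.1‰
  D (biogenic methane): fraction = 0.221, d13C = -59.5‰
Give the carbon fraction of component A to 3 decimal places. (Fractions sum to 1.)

0.156

Let f_A and f_C be the unknown fractions; fractions sum to 1 so f_A + f_C = 0.309.
Mass balance: Σ fᵢ·δᵢ = δ_bulk ⇒ f_A·(-45.6) + f_C·(-15.1) = -53.3 − (-43.888) = -9.412
Substitute f_C = 0.309 − f_A:
f_A·(-45.6 − -15.1) = -9.412 − 0.309×(-15.1) = -4.747
f_A = -4.747 / -30.5 = 0.1556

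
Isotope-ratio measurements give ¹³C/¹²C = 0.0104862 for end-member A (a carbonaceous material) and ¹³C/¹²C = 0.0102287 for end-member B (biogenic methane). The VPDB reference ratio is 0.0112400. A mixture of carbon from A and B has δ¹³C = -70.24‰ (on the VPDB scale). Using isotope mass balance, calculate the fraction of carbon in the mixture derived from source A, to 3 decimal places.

δ_A = (0.0104862/0.0112400 − 1)×1000 = (0.932936 − 1)×1000 = -67.064‰
δ_B = (0.0102287/0.0112400 − 1)×1000 = (0.910027 − 1)×1000 = -89.973‰
f_A = (δ_mix − δ_B)/(δ_A − δ_B) = (-70.24 − (-89.973))/(-67.064 − (-89.973))
f_A = 19.733 / 22.909 = 0.8614

0.861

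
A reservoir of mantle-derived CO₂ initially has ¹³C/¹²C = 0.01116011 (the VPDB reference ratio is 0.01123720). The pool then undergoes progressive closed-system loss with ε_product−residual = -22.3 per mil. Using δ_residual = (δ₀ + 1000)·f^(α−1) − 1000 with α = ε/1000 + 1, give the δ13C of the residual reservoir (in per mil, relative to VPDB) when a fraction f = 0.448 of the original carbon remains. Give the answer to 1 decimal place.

δ₀ = (0.01116011/0.01123720 − 1)×1000 = (0.993140 − 1)×1000 = -6.860 per mil
α − 1 = ε/1000 = -0.0223
f^(α−1) = 0.448^(-0.0223) = 1.018067
δ_res = (-6.860 + 1000) × 1.018067 − 1000 = 1011.083 − 1000 = 11.08 per mil

11.1 per mil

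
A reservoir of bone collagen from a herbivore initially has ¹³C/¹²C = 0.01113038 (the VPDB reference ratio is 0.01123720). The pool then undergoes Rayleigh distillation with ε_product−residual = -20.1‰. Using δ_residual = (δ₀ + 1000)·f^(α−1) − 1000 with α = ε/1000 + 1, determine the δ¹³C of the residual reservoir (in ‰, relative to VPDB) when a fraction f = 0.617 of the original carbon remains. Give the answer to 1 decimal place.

δ₀ = (0.01113038/0.01123720 − 1)×1000 = (0.990494 − 1)×1000 = -9.506‰
α − 1 = ε/1000 = -0.0201
f^(α−1) = 0.617^(-0.0201) = 1.009753
δ_res = (-9.506 + 1000) × 1.009753 − 1000 = 1000.155 − 1000 = 0.15‰

0.2‰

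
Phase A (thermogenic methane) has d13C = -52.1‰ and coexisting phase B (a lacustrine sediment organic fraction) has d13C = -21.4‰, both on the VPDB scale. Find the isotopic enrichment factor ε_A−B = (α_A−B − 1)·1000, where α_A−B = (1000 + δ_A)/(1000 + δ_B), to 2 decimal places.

α_A−B = (1000 + -52.1) / (1000 + -21.4) = 947.9 / 978.6 = 0.968629
ε_A−B = (0.968629 − 1) × 1000 = -31.371‰
(The approximation ε ≈ δ_A − δ_B would give -30.7‰.)

-31.37‰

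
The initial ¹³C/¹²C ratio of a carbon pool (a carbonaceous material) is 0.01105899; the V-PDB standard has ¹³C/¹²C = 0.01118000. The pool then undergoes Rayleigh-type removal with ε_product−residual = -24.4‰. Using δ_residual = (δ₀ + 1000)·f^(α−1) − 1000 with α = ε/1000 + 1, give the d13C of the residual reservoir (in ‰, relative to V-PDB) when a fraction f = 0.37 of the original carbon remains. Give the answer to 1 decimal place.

δ₀ = (0.01105899/0.01118000 − 1)×1000 = (0.989176 − 1)×1000 = -10.824‰
α − 1 = ε/1000 = -0.0244
f^(α−1) = 0.37^(-0.0244) = 1.024556
δ_res = (-10.824 + 1000) × 1.024556 − 1000 = 1013.467 − 1000 = 13.47‰

13.5‰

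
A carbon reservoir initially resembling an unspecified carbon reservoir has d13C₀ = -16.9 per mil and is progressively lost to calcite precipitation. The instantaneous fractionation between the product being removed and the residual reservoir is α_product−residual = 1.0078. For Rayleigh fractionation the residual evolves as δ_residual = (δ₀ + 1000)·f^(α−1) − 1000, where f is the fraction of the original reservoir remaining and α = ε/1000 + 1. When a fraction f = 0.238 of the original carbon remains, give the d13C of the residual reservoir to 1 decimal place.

Rayleigh residual: δ_res = (δ₀ + 1000)·f^(α−1) − 1000
α − 1 = 0.00780
f^(α−1) = 0.238^(0.00780) = 0.988866
δ_res = (-16.9 + 1000) × 0.988866 − 1000 = 972.154 − 1000 = -27.85 per mil

-27.8 per mil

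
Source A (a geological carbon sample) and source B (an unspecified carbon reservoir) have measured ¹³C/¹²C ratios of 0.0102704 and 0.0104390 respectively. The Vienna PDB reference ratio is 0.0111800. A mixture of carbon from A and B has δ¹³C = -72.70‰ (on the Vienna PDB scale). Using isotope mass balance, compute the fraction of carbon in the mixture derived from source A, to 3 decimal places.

0.426

δ_A = (0.0102704/0.0111800 − 1)×1000 = (0.918640 − 1)×1000 = -81.360‰
δ_B = (0.0104390/0.0111800 − 1)×1000 = (0.933721 − 1)×1000 = -66.279‰
f_A = (δ_mix − δ_B)/(δ_A − δ_B) = (-72.70 − (-66.279))/(-81.360 − (-66.279))
f_A = -6.421 / -15.081 = 0.4258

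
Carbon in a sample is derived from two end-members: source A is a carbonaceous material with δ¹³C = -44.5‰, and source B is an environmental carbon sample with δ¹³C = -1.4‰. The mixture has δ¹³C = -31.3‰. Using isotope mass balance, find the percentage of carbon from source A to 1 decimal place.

δ_mix = f_A·δ_A + (1 − f_A)·δ_B  ⇒  f_A = (δ_mix − δ_B)/(δ_A − δ_B)
f_A = (-31.3 − (-1.4)) / (-44.5 − (-1.4))
f_A = -29.9 / -43.1 = 0.6937

69.4%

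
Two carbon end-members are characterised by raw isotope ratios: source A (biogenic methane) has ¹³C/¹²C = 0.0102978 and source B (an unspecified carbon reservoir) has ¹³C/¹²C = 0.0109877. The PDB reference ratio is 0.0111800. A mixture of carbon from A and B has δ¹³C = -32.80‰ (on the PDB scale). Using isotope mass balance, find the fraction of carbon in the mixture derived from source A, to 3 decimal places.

δ_A = (0.0102978/0.0111800 − 1)×1000 = (0.921091 − 1)×1000 = -78.909‰
δ_B = (0.0109877/0.0111800 − 1)×1000 = (0.982800 − 1)×1000 = -17.200‰
f_A = (δ_mix − δ_B)/(δ_A − δ_B) = (-32.80 − (-17.200))/(-78.909 − (-17.200))
f_A = -15.600 / -61.708 = 0.2528

0.253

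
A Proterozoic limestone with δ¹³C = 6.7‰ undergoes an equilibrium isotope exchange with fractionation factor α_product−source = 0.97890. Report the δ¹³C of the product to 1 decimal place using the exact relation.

δ_product = (δ_source + 1000)·α − 1000
δ_product = (6.7 + 1000) × 0.97890 − 1000
δ_product = 985.459 − 1000 = -14.54‰

-14.5‰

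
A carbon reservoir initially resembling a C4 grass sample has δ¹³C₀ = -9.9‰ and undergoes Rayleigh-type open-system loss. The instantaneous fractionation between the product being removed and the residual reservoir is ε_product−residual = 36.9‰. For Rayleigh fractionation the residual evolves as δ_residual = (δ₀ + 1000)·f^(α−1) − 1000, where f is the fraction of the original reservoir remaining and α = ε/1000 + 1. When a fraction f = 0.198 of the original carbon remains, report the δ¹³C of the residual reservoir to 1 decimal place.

Rayleigh residual: δ_res = (δ₀ + 1000)·f^(α−1) − 1000
α = ε/1000 + 1 = 1.03690, so α − 1 = 0.03690
f^(α−1) = 0.198^(0.03690) = 0.941991
δ_res = (-9.9 + 1000) × 0.941991 − 1000 = 932.666 − 1000 = -67.33‰

-67.3‰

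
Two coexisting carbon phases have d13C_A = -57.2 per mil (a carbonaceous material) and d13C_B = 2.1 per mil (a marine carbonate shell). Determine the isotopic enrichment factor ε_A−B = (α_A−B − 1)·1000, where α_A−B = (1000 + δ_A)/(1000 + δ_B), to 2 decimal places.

α_A−B = (1000 + -57.2) / (1000 + 2.1) = 942.8 / 1002.1 = 0.940824
ε_A−B = (0.940824 − 1) × 1000 = -59.176 per mil
(The approximation ε ≈ δ_A − δ_B would give -59.3 per mil.)

-59.18 per mil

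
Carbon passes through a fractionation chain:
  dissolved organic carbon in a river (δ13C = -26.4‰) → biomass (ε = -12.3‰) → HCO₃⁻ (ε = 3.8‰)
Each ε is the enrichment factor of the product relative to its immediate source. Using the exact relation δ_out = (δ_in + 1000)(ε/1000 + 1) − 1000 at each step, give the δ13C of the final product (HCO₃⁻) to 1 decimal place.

step 1: δ = (-26.40 + 1000)·(-12.3/1000 + 1) − 1000 = -38.38‰
step 2: δ = (-38.38 + 1000)·(3.8/1000 + 1) − 1000 = -34.72‰

-34.7‰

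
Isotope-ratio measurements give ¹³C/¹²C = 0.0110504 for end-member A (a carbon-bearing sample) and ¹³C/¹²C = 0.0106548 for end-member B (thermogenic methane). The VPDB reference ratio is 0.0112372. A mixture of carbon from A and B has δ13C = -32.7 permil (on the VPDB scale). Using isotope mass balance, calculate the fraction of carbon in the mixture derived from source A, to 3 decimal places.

δ_A = (0.0110504/0.0112372 − 1)×1000 = (0.983377 − 1)×1000 = -16.623 permil
δ_B = (0.0106548/0.0112372 − 1)×1000 = (0.948172 − 1)×1000 = -51.828 permil
f_A = (δ_mix − δ_B)/(δ_A − δ_B) = (-32.7 − (-51.828))/(-16.623 − (-51.828))
f_A = 19.128 / 35.204 = 0.5433

0.543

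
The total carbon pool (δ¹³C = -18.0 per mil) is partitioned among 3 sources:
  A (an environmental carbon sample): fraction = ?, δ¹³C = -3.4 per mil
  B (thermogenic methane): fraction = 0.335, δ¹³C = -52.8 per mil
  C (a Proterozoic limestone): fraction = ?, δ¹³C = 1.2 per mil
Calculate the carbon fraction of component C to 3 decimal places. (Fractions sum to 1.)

Let f_C and f_A be the unknown fractions; fractions sum to 1 so f_C + f_A = 0.665.
Mass balance: Σ fᵢ·δᵢ = δ_bulk ⇒ f_C·(1.2) + f_A·(-3.4) = -18.0 − (-17.688) = -0.312
Substitute f_A = 0.665 − f_C:
f_C·(1.2 − -3.4) = -0.312 − 0.665×(-3.4) = 1.949
f_C = 1.949 / 4.6 = 0.4237

0.424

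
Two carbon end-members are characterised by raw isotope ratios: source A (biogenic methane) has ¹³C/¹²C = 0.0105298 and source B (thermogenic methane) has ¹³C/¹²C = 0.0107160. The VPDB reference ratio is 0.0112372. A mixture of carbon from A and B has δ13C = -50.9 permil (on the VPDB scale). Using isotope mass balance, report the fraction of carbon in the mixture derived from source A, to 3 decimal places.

δ_A = (0.0105298/0.0112372 − 1)×1000 = (0.937048 − 1)×1000 = -62.952 permil
δ_B = (0.0107160/0.0112372 − 1)×1000 = (0.953618 − 1)×1000 = -46.382 permil
f_A = (δ_mix − δ_B)/(δ_A − δ_B) = (-50.9 − (-46.382))/(-62.952 − (-46.382))
f_A = -4.518 / -16.570 = 0.2727

0.273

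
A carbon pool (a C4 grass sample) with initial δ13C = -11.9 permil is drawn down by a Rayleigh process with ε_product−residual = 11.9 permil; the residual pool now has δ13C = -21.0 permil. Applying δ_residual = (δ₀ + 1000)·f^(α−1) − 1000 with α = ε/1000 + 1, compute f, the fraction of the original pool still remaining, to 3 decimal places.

0.460

α − 1 = ε/1000 = 0.0119
(δ_res + 1000)/(δ₀ + 1000) = (-21.0 + 1000)/(-11.9 + 1000) = 979.0/988.1 = 0.990790
f = 0.990790^(1/0.0119) = exp(ln(0.990790)/0.0119) = exp(-0.00925/0.0119)
f = exp(-0.7775) = 0.4596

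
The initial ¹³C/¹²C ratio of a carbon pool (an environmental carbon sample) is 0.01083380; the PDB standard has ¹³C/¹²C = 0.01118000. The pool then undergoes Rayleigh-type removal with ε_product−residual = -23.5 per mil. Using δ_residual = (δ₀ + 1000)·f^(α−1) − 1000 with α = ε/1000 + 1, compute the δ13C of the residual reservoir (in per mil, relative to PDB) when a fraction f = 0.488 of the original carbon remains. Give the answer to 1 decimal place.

δ₀ = (0.01083380/0.01118000 − 1)×1000 = (0.969034 − 1)×1000 = -30.966 per mil
α − 1 = ε/1000 = -0.0235
f^(α−1) = 0.488^(-0.0235) = 1.017003
δ_res = (-30.966 + 1000) × 1.017003 − 1000 = 985.510 − 1000 = -14.49 per mil

-14.5 per mil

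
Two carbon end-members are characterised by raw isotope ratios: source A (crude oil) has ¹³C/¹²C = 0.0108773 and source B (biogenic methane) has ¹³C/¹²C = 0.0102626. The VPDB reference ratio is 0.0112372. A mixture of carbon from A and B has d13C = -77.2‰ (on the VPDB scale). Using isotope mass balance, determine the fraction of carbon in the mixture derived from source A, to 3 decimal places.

0.174

δ_A = (0.0108773/0.0112372 − 1)×1000 = (0.967972 − 1)×1000 = -32.028‰
δ_B = (0.0102626/0.0112372 − 1)×1000 = (0.913270 − 1)×1000 = -86.730‰
f_A = (δ_mix − δ_B)/(δ_A − δ_B) = (-77.2 − (-86.730))/(-32.028 − (-86.730))
f_A = 9.530 / 54.702 = 0.1742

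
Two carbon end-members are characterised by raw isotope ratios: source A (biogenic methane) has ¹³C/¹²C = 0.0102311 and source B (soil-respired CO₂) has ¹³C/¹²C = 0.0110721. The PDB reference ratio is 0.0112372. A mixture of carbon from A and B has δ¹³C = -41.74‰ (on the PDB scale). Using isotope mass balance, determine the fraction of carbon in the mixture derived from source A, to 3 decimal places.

0.361

δ_A = (0.0102311/0.0112372 − 1)×1000 = (0.910467 − 1)×1000 = -89.533‰
δ_B = (0.0110721/0.0112372 − 1)×1000 = (0.985308 − 1)×1000 = -14.692‰
f_A = (δ_mix − δ_B)/(δ_A − δ_B) = (-41.74 − (-14.692))/(-89.533 − (-14.692))
f_A = -27.048 / -74.841 = 0.3614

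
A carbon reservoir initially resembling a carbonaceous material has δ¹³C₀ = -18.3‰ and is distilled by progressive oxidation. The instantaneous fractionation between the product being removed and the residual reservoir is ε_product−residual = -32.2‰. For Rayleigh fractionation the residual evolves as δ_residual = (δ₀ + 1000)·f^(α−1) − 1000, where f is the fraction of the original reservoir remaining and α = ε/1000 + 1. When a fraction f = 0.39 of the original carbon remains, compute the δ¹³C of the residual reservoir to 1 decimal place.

Rayleigh residual: δ_res = (δ₀ + 1000)·f^(α−1) − 1000
α = ε/1000 + 1 = 0.96780, so α − 1 = -0.03220
f^(α−1) = 0.39^(-0.03220) = 1.030784
δ_res = (-18.3 + 1000) × 1.030784 − 1000 = 1011.921 − 1000 = 11.92‰

11.9‰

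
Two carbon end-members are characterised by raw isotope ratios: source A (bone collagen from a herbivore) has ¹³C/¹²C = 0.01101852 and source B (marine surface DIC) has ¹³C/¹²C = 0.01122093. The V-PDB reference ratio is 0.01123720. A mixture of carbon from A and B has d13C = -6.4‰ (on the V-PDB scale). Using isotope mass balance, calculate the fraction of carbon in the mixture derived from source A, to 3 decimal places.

0.275

δ_A = (0.01101852/0.01123720 − 1)×1000 = (0.980540 − 1)×1000 = -19.460‰
δ_B = (0.01122093/0.01123720 − 1)×1000 = (0.998552 − 1)×1000 = -1.448‰
f_A = (δ_mix − δ_B)/(δ_A − δ_B) = (-6.4 − (-1.448))/(-19.460 − (-1.448))
f_A = -4.952 / -18.012 = 0.2749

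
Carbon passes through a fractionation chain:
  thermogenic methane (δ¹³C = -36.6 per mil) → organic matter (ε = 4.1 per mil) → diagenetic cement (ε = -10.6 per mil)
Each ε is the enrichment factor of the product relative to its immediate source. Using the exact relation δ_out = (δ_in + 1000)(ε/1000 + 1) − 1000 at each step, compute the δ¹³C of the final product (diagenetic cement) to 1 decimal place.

-42.9 per mil

step 1: δ = (-36.60 + 1000)·(4.1/1000 + 1) − 1000 = -32.65 per mil
step 2: δ = (-32.65 + 1000)·(-10.6/1000 + 1) − 1000 = -42.90 per mil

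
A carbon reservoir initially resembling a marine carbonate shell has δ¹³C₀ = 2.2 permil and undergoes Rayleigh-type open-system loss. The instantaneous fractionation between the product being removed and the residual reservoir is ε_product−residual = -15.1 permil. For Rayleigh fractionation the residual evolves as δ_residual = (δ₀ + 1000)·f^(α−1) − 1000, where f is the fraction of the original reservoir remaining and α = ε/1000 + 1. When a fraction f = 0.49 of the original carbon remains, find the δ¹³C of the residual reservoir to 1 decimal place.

13.1 permil

Rayleigh residual: δ_res = (δ₀ + 1000)·f^(α−1) − 1000
α = ε/1000 + 1 = 0.98490, so α − 1 = -0.01510
f^(α−1) = 0.49^(-0.01510) = 1.010830
δ_res = (2.2 + 1000) × 1.010830 − 1000 = 1013.054 − 1000 = 13.05 permil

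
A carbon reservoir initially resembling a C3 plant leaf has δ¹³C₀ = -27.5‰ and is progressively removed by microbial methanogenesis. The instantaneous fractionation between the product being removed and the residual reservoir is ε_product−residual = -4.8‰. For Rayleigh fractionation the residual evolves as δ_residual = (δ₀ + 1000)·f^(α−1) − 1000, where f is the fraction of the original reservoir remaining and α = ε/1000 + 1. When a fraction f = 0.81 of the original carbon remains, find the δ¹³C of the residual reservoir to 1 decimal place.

Rayleigh residual: δ_res = (δ₀ + 1000)·f^(α−1) − 1000
α = ε/1000 + 1 = 0.99520, so α − 1 = -0.00480
f^(α−1) = 0.81^(-0.00480) = 1.001012
δ_res = (-27.5 + 1000) × 1.001012 − 1000 = 973.484 − 1000 = -26.52‰

-26.5‰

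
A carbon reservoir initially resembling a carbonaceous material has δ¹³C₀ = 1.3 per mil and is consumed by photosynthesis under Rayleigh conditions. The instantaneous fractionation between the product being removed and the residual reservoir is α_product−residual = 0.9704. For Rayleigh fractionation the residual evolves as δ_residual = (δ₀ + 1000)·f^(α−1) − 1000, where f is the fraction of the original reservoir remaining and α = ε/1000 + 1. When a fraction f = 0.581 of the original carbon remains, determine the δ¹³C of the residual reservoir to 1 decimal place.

17.5 per mil

Rayleigh residual: δ_res = (δ₀ + 1000)·f^(α−1) − 1000
α − 1 = -0.02960
f^(α−1) = 0.581^(-0.02960) = 1.016203
δ_res = (1.3 + 1000) × 1.016203 − 1000 = 1017.524 − 1000 = 17.52 per mil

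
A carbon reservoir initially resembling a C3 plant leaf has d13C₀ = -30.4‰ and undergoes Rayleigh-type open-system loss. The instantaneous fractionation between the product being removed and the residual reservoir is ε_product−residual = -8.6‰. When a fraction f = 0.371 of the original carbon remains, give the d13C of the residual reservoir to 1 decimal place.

Rayleigh residual: δ_res = (δ₀ + 1000)·f^(α−1) − 1000
α = ε/1000 + 1 = 0.99140, so α − 1 = -0.00860
f^(α−1) = 0.371^(-0.00860) = 1.008564
δ_res = (-30.4 + 1000) × 1.008564 − 1000 = 977.903 − 1000 = -22.10‰

-22.1‰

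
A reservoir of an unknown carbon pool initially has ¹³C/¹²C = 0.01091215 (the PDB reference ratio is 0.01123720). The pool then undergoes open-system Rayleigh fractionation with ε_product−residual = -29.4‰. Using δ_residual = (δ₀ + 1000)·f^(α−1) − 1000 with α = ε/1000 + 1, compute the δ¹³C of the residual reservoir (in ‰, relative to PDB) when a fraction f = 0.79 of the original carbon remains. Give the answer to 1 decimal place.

δ₀ = (0.01091215/0.01123720 − 1)×1000 = (0.971074 − 1)×1000 = -28.926‰
α − 1 = ε/1000 = -0.0294
f^(α−1) = 0.79^(-0.0294) = 1.006954
δ_res = (-28.926 + 1000) × 1.006954 − 1000 = 977.827 − 1000 = -22.17‰

-22.2‰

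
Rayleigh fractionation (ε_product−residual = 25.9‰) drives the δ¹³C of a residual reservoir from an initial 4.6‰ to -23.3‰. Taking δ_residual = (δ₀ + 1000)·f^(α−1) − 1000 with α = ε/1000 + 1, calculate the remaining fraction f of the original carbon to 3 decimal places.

α − 1 = ε/1000 = 0.0259
(δ_res + 1000)/(δ₀ + 1000) = (-23.3 + 1000)/(4.6 + 1000) = 976.7/1004.6 = 0.972228
f = 0.972228^(1/0.0259) = exp(ln(0.972228)/0.0259) = exp(-0.02817/0.0259)
f = exp(-1.0875) = 0.3371

0.337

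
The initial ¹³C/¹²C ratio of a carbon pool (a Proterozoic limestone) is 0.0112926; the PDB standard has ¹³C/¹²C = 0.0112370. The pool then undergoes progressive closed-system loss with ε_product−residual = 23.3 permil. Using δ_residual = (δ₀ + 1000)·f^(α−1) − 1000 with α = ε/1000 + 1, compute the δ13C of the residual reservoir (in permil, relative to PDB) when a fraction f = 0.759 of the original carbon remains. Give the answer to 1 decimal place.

-1.5 permil

δ₀ = (0.0112926/0.0112370 − 1)×1000 = (1.004948 − 1)×1000 = 4.948 permil
α − 1 = ε/1000 = 0.0233
f^(α−1) = 0.759^(0.0233) = 0.993596
δ_res = (4.948 + 1000) × 0.993596 − 1000 = 998.512 − 1000 = -1.49 permil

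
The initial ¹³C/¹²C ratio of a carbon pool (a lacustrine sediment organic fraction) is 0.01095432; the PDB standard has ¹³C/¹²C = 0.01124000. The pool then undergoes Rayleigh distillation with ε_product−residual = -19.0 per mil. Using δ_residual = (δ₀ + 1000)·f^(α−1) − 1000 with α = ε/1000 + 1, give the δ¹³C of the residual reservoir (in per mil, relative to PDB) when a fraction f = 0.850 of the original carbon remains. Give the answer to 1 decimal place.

-22.4 per mil

δ₀ = (0.01095432/0.01124000 − 1)×1000 = (0.974584 − 1)×1000 = -25.416 per mil
α − 1 = ε/1000 = -0.0190
f^(α−1) = 0.850^(-0.0190) = 1.003093
δ_res = (-25.416 + 1000) × 1.003093 − 1000 = 977.598 − 1000 = -22.40 per mil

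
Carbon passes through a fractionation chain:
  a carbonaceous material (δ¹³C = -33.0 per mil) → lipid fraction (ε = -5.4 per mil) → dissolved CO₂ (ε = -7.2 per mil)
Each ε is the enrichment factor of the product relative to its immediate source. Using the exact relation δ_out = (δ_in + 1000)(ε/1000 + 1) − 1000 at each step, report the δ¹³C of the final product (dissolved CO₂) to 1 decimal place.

-45.1 per mil

step 1: δ = (-33.00 + 1000)·(-5.4/1000 + 1) − 1000 = -38.22 per mil
step 2: δ = (-38.22 + 1000)·(-7.2/1000 + 1) − 1000 = -45.15 per mil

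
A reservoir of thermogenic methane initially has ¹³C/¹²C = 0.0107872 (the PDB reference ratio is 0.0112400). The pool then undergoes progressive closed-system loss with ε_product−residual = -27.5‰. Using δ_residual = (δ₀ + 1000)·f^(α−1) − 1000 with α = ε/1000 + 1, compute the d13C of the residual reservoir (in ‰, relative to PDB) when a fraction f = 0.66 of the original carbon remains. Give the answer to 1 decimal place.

δ₀ = (0.0107872/0.0112400 − 1)×1000 = (0.959715 − 1)×1000 = -40.285‰
α − 1 = ε/1000 = -0.0275
f^(α−1) = 0.66^(-0.0275) = 1.011492
δ_res = (-40.285 + 1000) × 1.011492 − 1000 = 970.745 − 1000 = -29.26‰

-29.3‰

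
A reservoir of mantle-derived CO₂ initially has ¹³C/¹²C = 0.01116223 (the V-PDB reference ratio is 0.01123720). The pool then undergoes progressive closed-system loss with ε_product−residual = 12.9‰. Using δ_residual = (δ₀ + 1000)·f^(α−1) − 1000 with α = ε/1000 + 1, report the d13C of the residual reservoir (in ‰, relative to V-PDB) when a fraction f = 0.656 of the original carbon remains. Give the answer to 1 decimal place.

-12.1‰

δ₀ = (0.01116223/0.01123720 − 1)×1000 = (0.993328 − 1)×1000 = -6.672‰
α − 1 = ε/1000 = 0.0129
f^(α−1) = 0.656^(0.0129) = 0.994576
δ_res = (-6.672 + 1000) × 0.994576 − 1000 = 987.941 − 1000 = -12.06‰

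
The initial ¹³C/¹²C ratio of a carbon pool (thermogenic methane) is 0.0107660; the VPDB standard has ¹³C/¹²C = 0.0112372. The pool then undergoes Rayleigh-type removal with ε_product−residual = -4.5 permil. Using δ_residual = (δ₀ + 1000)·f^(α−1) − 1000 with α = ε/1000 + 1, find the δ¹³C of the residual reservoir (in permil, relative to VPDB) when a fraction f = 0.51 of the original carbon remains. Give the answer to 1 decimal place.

-39.0 permil

δ₀ = (0.0107660/0.0112372 − 1)×1000 = (0.958068 − 1)×1000 = -41.932 permil
α − 1 = ε/1000 = -0.0045
f^(α−1) = 0.51^(-0.0045) = 1.003035
δ_res = (-41.932 + 1000) × 1.003035 − 1000 = 960.975 − 1000 = -39.02 permil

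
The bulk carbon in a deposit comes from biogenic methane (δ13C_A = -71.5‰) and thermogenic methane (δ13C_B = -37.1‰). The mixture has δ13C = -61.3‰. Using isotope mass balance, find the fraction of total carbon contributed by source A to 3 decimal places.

δ_mix = f_A·δ_A + (1 − f_A)·δ_B  ⇒  f_A = (δ_mix − δ_B)/(δ_A − δ_B)
f_A = (-61.3 − (-37.1)) / (-71.5 − (-37.1))
f_A = -24.2 / -34.4 = 0.7035

0.703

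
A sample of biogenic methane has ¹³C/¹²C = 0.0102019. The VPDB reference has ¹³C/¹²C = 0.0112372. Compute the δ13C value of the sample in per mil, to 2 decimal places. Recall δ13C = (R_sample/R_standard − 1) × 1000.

δ13C = (R_sample / R_standard − 1) × 1000
R_sample / R_standard = 0.0102019 / 0.0112372 = 0.907869
δ13C = (0.907869 − 1) × 1000 = -92.131 per mil

-92.13 per mil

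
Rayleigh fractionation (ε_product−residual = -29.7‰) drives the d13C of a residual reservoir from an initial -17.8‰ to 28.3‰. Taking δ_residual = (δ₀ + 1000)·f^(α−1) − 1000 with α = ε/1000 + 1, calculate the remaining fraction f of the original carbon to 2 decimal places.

α − 1 = ε/1000 = -0.0297
(δ_res + 1000)/(δ₀ + 1000) = (28.3 + 1000)/(-17.8 + 1000) = 1028.3/982.2 = 1.046935
f = 1.046935^(1/-0.0297) = exp(ln(1.046935)/-0.0297) = exp(0.04587/-0.0297)
f = exp(-1.5444) = 0.2134

0.21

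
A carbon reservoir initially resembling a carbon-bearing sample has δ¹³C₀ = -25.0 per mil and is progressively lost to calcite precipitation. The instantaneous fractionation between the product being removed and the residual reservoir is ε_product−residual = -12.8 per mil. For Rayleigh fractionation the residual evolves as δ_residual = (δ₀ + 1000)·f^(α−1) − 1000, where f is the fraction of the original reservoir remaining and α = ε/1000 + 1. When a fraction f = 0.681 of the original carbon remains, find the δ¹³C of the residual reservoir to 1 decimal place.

-20.2 per mil

Rayleigh residual: δ_res = (δ₀ + 1000)·f^(α−1) − 1000
α = ε/1000 + 1 = 0.98720, so α − 1 = -0.01280
f^(α−1) = 0.681^(-0.01280) = 1.004930
δ_res = (-25.0 + 1000) × 1.004930 − 1000 = 979.807 − 1000 = -20.19 per mil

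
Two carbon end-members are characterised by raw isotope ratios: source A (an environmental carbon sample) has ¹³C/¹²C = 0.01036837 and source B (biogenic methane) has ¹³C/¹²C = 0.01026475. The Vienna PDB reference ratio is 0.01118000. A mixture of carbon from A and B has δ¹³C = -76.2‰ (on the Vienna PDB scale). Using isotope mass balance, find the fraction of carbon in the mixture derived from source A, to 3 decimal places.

δ_A = (0.01036837/0.01118000 − 1)×1000 = (0.927403 − 1)×1000 = -72.597‰
δ_B = (0.01026475/0.01118000 − 1)×1000 = (0.918135 − 1)×1000 = -81.865‰
f_A = (δ_mix − δ_B)/(δ_A − δ_B) = (-76.2 − (-81.865))/(-72.597 − (-81.865))
f_A = 5.665 / 9.268 = 0.6112

0.611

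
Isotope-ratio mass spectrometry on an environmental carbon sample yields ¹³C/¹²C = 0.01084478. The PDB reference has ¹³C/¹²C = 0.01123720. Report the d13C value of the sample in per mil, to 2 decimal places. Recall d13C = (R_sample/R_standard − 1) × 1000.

d13C = (R_sample / R_standard − 1) × 1000
R_sample / R_standard = 0.01084478 / 0.01123720 = 0.965078
d13C = (0.965078 − 1) × 1000 = -34.922 per mil

-34.92 per mil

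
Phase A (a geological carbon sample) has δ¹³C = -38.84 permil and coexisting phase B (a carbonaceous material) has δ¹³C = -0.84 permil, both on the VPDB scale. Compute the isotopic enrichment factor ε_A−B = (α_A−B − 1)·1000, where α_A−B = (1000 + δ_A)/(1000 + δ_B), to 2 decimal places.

α_A−B = (1000 + -38.84) / (1000 + -0.84) = 961.16 / 999.16 = 0.961968
ε_A−B = (0.961968 − 1) × 1000 = -38.032 permil
(The approximation ε ≈ δ_A − δ_B would give -38.00 permil.)

-38.03 permil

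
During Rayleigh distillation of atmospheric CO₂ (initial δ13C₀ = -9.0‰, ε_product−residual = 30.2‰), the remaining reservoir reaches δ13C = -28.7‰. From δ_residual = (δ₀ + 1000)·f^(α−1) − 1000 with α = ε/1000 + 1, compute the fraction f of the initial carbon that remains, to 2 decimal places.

0.51

α − 1 = ε/1000 = 0.0302
(δ_res + 1000)/(δ₀ + 1000) = (-28.7 + 1000)/(-9.0 + 1000) = 971.3/991.0 = 0.980121
f = 0.980121^(1/0.0302) = exp(ln(0.980121)/0.0302) = exp(-0.02008/0.0302)
f = exp(-0.6649) = 0.5143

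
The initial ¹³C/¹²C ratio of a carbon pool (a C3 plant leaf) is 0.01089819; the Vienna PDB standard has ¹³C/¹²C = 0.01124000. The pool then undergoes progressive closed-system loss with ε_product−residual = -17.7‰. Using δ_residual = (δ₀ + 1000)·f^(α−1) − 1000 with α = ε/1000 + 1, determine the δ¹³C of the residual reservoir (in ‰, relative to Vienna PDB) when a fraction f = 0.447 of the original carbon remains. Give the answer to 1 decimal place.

δ₀ = (0.01089819/0.01124000 − 1)×1000 = (0.969590 − 1)×1000 = -30.410‰
α − 1 = ε/1000 = -0.0177
f^(α−1) = 0.447^(-0.0177) = 1.014354
δ_res = (-30.410 + 1000) × 1.014354 − 1000 = 983.507 − 1000 = -16.49‰

-16.5‰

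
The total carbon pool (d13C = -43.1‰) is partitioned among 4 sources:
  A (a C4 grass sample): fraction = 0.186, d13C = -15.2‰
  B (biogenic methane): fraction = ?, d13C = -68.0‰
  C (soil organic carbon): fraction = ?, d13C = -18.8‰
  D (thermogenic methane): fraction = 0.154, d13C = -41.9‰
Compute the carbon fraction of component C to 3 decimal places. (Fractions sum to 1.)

0.225

Let f_C and f_B be the unknown fractions; fractions sum to 1 so f_C + f_B = 0.660.
Mass balance: Σ fᵢ·δᵢ = δ_bulk ⇒ f_C·(-18.8) + f_B·(-68.0) = -43.1 − (-9.280) = -33.820
Substitute f_B = 0.660 − f_C:
f_C·(-18.8 − -68.0) = -33.820 − 0.660×(-68.0) = 11.060
f_C = 11.060 / 49.2 = 0.2248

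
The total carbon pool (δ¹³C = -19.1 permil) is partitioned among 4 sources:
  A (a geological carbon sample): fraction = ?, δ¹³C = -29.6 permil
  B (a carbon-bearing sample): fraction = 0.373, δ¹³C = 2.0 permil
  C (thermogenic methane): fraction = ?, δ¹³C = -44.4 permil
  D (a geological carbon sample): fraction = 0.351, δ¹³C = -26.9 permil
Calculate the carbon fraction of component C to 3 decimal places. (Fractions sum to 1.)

Let f_C and f_A be the unknown fractions; fractions sum to 1 so f_C + f_A = 0.276.
Mass balance: Σ fᵢ·δᵢ = δ_bulk ⇒ f_C·(-44.4) + f_A·(-29.6) = -19.1 − (-8.696) = -10.404
Substitute f_A = 0.276 − f_C:
f_C·(-44.4 − -29.6) = -10.404 − 0.276×(-29.6) = -2.235
f_C = -2.235 / -14.8 = 0.1510

0.151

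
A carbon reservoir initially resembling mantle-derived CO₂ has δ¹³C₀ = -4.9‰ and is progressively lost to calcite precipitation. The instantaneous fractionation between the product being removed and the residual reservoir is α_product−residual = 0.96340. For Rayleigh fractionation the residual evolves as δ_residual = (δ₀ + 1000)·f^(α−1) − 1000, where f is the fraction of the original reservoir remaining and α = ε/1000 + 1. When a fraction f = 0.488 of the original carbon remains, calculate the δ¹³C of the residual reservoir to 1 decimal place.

Rayleigh residual: δ_res = (δ₀ + 1000)·f^(α−1) − 1000
α − 1 = -0.03660
f^(α−1) = 0.488^(-0.03660) = 1.026606
δ_res = (-4.9 + 1000) × 1.026606 − 1000 = 1021.576 − 1000 = 21.58‰

21.6‰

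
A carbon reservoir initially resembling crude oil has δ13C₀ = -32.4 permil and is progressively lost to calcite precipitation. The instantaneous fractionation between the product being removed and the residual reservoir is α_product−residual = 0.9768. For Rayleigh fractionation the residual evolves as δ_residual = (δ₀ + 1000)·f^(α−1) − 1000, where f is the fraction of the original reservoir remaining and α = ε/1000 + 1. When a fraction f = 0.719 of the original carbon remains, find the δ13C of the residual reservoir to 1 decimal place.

-25.0 permil

Rayleigh residual: δ_res = (δ₀ + 1000)·f^(α−1) − 1000
α − 1 = -0.02320
f^(α−1) = 0.719^(-0.02320) = 1.007683
δ_res = (-32.4 + 1000) × 1.007683 − 1000 = 975.034 − 1000 = -24.97 permil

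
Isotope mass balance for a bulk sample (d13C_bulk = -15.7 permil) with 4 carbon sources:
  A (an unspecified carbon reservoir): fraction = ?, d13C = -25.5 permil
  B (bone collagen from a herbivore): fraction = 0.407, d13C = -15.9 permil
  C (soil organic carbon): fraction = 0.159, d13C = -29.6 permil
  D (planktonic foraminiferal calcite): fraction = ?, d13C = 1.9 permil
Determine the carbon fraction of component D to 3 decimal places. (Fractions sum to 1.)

0.239

Let f_D and f_A be the unknown fractions; fractions sum to 1 so f_D + f_A = 0.434.
Mass balance: Σ fᵢ·δᵢ = δ_bulk ⇒ f_D·(1.9) + f_A·(-25.5) = -15.7 − (-11.178) = -4.522
Substitute f_A = 0.434 − f_D:
f_D·(1.9 − -25.5) = -4.522 − 0.434×(-25.5) = 6.545
f_D = 6.545 / 27.4 = 0.2389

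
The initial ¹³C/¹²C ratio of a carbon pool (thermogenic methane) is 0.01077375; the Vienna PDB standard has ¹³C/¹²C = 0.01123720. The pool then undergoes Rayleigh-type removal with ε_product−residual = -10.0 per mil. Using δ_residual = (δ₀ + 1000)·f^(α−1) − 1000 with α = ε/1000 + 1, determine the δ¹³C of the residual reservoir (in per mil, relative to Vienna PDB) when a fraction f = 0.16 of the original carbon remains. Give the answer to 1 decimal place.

-23.5 per mil

δ₀ = (0.01077375/0.01123720 − 1)×1000 = (0.958758 − 1)×1000 = -41.242 per mil
α − 1 = ε/1000 = -0.0100
f^(α−1) = 0.16^(-0.0100) = 1.018495
δ_res = (-41.242 + 1000) × 1.018495 − 1000 = 976.490 − 1000 = -23.51 per mil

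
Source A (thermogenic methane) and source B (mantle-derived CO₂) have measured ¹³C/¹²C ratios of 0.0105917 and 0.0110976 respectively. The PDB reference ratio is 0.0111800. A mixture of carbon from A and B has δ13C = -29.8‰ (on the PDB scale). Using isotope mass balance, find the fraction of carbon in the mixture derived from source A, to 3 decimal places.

0.496

δ_A = (0.0105917/0.0111800 − 1)×1000 = (0.947379 − 1)×1000 = -52.621‰
δ_B = (0.0110976/0.0111800 − 1)×1000 = (0.992630 − 1)×1000 = -7.370‰
f_A = (δ_mix − δ_B)/(δ_A − δ_B) = (-29.8 − (-7.370))/(-52.621 − (-7.370))
f_A = -22.430 / -45.250 = 0.4957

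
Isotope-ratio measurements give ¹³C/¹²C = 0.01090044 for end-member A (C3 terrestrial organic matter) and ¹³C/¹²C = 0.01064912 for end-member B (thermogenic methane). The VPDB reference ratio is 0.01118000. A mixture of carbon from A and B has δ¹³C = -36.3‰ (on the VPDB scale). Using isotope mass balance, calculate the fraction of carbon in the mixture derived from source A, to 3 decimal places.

0.498

δ_A = (0.01090044/0.01118000 − 1)×1000 = (0.974995 − 1)×1000 = -25.005‰
δ_B = (0.01064912/0.01118000 − 1)×1000 = (0.952515 − 1)×1000 = -47.485‰
f_A = (δ_mix − δ_B)/(δ_A − δ_B) = (-36.3 − (-47.485))/(-25.005 − (-47.485))
f_A = 11.185 / 22.479 = 0.4976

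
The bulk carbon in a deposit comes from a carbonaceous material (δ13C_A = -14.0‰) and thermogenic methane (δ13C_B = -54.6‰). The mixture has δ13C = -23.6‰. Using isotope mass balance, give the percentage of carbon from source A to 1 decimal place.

δ_mix = f_A·δ_A + (1 − f_A)·δ_B  ⇒  f_A = (δ_mix − δ_B)/(δ_A − δ_B)
f_A = (-23.6 − (-54.6)) / (-14.0 − (-54.6))
f_A = 31.0 / 40.6 = 0.7635

76.4%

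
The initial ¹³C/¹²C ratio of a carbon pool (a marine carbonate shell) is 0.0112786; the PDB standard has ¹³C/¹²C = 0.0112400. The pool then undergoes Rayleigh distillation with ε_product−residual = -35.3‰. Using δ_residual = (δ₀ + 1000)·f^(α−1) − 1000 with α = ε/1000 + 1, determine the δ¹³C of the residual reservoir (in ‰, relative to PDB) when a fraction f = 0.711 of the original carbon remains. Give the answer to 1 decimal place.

15.6‰

δ₀ = (0.0112786/0.0112400 − 1)×1000 = (1.003434 − 1)×1000 = 3.434‰
α − 1 = ε/1000 = -0.0353
f^(α−1) = 0.711^(-0.0353) = 1.012113
δ_res = (3.434 + 1000) × 1.012113 − 1000 = 1015.589 − 1000 = 15.59‰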